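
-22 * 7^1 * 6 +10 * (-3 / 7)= -6498 / 7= -928.29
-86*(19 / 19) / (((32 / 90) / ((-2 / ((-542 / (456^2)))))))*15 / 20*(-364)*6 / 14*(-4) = -23537835360 / 271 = -86855481.03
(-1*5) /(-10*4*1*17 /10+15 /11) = 55 /733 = 0.08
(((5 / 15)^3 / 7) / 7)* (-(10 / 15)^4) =-16 / 107163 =-0.00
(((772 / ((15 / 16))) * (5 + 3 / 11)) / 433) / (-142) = -358208 / 5072595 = -0.07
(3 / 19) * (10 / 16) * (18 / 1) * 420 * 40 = 567000 / 19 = 29842.11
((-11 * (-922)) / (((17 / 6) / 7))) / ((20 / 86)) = 9158226 / 85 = 107743.84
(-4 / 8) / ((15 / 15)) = -1 / 2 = -0.50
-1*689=-689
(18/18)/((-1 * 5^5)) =-1/3125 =-0.00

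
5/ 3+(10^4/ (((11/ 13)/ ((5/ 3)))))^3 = 274625000000059895/ 35937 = 7641845451764.47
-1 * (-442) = 442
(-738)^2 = 544644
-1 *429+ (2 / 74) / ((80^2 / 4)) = -25396799 / 59200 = -429.00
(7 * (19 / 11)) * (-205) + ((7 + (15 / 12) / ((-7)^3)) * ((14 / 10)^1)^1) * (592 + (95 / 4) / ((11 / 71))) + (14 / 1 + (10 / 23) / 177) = 848823826177 / 175541520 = 4835.46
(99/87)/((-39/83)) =-913/377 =-2.42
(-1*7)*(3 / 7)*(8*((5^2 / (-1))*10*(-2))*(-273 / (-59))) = -3276000 / 59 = -55525.42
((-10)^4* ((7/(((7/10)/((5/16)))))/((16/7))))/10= 21875/16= 1367.19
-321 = -321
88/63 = 1.40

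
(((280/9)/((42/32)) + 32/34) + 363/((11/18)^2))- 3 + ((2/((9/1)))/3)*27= 457001/459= 995.64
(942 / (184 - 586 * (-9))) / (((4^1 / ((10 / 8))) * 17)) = 2355 / 742288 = 0.00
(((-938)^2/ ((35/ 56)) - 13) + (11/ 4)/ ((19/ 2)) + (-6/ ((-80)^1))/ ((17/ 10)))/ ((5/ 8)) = 2252380.37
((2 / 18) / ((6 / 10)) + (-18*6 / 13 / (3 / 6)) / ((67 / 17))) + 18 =328517 / 23517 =13.97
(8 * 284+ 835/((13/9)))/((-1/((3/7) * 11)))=-174669/13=-13436.08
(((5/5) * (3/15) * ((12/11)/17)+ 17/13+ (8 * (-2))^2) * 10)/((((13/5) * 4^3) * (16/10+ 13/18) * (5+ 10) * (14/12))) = 140747895/369881512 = 0.38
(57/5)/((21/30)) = 16.29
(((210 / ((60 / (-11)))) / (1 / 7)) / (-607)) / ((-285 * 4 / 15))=-539 / 92264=-0.01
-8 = -8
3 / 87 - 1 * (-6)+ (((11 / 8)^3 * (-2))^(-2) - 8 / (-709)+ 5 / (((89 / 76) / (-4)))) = -35646822111773 / 3241830849169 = -11.00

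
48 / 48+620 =621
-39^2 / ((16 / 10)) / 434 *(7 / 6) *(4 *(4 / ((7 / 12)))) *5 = -76050 / 217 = -350.46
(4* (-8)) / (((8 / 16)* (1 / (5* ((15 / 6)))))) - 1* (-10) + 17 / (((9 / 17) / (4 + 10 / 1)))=-3064 / 9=-340.44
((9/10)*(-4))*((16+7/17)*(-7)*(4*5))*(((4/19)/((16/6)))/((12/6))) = 105462/323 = 326.51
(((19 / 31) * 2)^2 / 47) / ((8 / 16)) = 2888 / 45167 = 0.06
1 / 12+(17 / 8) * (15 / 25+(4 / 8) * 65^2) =1077701 / 240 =4490.42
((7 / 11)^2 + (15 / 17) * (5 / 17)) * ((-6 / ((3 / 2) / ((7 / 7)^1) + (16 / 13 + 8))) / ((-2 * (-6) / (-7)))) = 2114476 / 9756351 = 0.22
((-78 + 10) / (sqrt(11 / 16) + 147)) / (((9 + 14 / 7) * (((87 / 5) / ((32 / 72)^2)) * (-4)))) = 1066240 / 8933394987 - 5440 * sqrt(11) / 26800184961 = 0.00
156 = 156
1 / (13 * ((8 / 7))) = 7 / 104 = 0.07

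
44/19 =2.32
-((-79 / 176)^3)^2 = -243087455521 / 29721861554176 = -0.01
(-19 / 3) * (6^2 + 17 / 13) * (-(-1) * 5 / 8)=-46075 / 312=-147.68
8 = 8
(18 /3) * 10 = 60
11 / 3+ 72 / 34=295 / 51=5.78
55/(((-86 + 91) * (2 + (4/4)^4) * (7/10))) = 110/21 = 5.24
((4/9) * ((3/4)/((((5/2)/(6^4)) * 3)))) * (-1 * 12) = -3456/5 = -691.20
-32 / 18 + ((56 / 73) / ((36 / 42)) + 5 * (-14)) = -46570 / 657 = -70.88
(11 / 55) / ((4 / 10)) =1 / 2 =0.50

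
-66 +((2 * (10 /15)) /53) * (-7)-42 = -108.18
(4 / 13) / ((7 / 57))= 228 / 91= 2.51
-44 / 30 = -1.47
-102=-102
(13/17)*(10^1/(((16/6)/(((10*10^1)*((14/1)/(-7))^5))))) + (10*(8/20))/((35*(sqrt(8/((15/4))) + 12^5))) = -31693950809481696/3453827973001 - sqrt(30)/2031663513530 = -9176.47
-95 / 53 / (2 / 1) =-0.90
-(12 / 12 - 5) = 4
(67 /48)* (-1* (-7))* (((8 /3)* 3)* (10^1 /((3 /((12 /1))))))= 9380 /3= 3126.67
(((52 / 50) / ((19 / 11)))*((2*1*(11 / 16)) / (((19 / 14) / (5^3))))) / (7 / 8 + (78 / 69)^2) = 116496380 / 3289071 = 35.42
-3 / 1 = -3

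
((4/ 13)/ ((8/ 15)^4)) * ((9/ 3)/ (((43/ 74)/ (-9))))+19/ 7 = -348582673/ 2003456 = -173.99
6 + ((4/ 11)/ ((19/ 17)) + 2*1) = 1740/ 209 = 8.33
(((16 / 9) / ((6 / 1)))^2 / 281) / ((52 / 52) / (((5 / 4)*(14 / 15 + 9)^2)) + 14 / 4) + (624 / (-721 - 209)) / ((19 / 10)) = -6635338772272 / 18794232653787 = -0.35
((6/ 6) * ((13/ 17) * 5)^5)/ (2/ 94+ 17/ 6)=65440391250/ 228596977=286.27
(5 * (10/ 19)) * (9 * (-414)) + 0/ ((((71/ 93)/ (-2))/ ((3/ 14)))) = -186300/ 19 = -9805.26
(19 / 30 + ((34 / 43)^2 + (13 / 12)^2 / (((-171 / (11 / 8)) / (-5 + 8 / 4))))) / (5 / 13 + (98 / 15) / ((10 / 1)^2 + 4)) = 10155574507 / 3531087072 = 2.88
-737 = -737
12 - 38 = -26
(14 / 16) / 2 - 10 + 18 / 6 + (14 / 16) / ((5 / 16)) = -301 / 80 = -3.76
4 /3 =1.33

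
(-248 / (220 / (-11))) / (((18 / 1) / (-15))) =-31 / 3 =-10.33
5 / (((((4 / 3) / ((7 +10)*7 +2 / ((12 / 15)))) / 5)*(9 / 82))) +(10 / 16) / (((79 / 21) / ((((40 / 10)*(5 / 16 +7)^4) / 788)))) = 169380176142105 / 8159494144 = 20758.66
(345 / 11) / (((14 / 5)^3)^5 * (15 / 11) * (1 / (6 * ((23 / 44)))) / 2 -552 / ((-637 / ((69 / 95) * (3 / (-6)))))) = 586165191650390625 / 20711241384389425755292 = 0.00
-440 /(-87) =440 /87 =5.06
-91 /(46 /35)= -3185 /46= -69.24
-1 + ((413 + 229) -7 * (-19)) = 774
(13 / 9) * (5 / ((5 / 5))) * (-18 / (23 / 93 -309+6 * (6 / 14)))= 42315 / 99662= 0.42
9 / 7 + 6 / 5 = 87 / 35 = 2.49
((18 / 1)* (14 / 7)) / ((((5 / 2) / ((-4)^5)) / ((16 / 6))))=-196608 / 5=-39321.60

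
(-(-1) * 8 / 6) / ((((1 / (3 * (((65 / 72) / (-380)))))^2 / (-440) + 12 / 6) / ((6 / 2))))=-18590 / 198641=-0.09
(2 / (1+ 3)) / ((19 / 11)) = 11 / 38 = 0.29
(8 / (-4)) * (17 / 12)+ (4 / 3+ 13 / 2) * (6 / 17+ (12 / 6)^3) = 6385 / 102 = 62.60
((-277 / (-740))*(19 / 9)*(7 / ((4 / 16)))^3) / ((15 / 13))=15034.37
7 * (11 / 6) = 77 / 6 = 12.83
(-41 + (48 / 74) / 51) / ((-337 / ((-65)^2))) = 108924725 / 211973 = 513.86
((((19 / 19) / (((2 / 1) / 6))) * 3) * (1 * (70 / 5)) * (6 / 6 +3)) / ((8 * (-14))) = -9 / 2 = -4.50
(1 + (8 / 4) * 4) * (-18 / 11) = -14.73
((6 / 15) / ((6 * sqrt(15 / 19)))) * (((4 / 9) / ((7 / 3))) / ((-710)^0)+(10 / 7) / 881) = 3554 * sqrt(285) / 4162725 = 0.01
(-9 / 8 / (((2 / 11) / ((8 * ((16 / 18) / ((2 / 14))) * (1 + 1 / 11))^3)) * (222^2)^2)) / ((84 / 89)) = -71450624 / 165317867649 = -0.00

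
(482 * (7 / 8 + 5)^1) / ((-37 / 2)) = -11327 / 74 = -153.07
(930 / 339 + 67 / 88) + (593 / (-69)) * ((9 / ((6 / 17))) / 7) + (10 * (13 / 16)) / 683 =-3798562181 / 136684009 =-27.79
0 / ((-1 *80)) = 0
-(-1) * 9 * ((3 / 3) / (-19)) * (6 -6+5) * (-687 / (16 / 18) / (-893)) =-278235 / 135736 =-2.05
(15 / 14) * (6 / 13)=0.49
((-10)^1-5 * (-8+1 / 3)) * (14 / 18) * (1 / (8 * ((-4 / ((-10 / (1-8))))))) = -425 / 432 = -0.98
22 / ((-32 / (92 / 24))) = -253 / 96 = -2.64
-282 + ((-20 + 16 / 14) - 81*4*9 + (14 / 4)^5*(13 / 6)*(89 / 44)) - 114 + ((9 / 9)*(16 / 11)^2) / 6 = -223053683 / 216832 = -1028.69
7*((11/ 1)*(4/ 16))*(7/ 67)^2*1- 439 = -438.79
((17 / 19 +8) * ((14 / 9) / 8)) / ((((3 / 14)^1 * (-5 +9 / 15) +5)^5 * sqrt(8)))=62133378125 * sqrt(2) / 157963888138752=0.00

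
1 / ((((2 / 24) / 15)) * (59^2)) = 180 / 3481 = 0.05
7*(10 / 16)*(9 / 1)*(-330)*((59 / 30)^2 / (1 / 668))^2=-26021463231533 / 300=-86738210771.78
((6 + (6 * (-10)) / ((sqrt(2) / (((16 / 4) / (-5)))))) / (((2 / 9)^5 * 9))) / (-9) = -2187 * sqrt(2) / 4 - 2187 / 16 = -909.91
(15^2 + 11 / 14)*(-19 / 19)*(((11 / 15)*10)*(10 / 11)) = -31610 / 21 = -1505.24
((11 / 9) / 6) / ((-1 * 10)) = -11 / 540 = -0.02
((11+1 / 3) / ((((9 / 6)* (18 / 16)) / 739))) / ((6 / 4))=804032 / 243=3308.77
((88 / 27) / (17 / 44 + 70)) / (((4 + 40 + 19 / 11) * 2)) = 21296 / 42060357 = 0.00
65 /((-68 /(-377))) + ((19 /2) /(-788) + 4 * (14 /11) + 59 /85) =539530169 /1473560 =366.14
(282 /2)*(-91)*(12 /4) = -38493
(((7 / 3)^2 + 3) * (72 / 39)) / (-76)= -8 / 39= -0.21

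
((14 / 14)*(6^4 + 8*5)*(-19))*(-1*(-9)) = -228456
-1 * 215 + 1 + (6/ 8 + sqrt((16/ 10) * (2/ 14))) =-853/ 4 + 2 * sqrt(70)/ 35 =-212.77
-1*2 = -2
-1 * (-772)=772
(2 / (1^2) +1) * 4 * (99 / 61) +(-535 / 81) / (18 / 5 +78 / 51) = 39181433 / 2154276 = 18.19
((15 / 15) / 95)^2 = 1 / 9025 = 0.00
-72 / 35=-2.06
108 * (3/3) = 108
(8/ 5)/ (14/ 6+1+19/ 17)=408/ 1135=0.36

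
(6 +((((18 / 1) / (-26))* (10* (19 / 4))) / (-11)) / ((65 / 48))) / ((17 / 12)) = 183096 / 31603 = 5.79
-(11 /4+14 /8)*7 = -63 /2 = -31.50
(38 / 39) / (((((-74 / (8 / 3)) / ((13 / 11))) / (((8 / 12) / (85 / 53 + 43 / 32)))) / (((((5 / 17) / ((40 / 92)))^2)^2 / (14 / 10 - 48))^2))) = -3942958108898350 / 20803888774953394224939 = -0.00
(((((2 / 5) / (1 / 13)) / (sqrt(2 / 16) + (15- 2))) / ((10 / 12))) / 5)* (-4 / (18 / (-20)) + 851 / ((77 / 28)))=168059008 / 5572875- 3231904* sqrt(2) / 5572875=29.34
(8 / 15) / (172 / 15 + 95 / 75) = 8 / 191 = 0.04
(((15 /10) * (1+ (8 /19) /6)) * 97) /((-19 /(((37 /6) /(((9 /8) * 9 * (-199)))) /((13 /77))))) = 33715066 /226939401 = 0.15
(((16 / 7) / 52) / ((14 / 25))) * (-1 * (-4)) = 200 / 637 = 0.31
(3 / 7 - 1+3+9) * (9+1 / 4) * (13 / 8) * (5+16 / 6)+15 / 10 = 27689 / 21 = 1318.52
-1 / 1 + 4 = 3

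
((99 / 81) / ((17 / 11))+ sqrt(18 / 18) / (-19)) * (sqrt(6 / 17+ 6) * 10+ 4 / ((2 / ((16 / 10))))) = 20.97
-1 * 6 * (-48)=288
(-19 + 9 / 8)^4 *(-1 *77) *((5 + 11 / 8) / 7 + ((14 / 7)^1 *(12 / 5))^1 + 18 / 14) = -54998561.65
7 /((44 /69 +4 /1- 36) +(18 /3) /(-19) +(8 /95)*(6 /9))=-0.22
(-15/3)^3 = -125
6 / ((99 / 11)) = 2 / 3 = 0.67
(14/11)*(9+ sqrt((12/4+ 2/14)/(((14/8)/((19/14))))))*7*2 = 8*sqrt(1463)/11+ 1764/11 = 188.18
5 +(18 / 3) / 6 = 6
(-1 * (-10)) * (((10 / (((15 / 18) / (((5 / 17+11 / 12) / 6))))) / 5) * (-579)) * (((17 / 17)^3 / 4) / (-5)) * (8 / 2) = 47671 / 85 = 560.84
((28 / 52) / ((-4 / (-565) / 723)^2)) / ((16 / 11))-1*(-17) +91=12848849066349 / 3328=3860832051.19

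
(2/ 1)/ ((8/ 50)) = 25/ 2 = 12.50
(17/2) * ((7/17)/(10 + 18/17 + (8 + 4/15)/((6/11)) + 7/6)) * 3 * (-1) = -0.38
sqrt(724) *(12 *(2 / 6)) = 8 *sqrt(181) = 107.63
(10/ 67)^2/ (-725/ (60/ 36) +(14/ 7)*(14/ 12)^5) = -388800/ 7516709297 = -0.00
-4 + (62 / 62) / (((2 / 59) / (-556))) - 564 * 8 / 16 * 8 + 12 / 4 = -18659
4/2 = 2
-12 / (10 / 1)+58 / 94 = -137 / 235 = -0.58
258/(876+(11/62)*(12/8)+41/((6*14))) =167958/570767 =0.29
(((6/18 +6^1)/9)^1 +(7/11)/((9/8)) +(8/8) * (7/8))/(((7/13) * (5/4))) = 13247/4158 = 3.19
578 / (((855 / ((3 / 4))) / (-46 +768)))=5491 / 15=366.07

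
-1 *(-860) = 860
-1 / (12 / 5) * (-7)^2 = -245 / 12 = -20.42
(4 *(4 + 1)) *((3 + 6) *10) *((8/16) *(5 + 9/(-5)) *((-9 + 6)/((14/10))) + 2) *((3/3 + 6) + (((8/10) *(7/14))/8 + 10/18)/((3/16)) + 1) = -606400/21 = -28876.19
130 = 130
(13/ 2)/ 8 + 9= 157/ 16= 9.81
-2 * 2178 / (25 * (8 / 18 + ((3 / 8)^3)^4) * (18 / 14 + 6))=-6286182853902336 / 116825143213025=-53.81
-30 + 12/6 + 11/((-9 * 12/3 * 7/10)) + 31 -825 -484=-164611/126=-1306.44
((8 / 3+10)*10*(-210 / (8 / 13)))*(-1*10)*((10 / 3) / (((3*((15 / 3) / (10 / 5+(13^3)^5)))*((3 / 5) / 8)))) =590002726809086148740000 / 9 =65555858534342905415555.56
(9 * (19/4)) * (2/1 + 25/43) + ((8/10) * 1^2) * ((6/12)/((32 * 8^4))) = 1554923563/14090240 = 110.35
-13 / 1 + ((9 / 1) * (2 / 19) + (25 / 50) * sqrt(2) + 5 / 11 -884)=-187180 / 209 + sqrt(2) / 2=-894.89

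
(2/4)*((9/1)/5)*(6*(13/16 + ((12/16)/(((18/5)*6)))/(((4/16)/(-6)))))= -9/80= -0.11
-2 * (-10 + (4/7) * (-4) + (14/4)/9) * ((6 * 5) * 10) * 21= 149900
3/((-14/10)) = -2.14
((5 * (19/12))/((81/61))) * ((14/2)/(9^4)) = 40565/6377292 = 0.01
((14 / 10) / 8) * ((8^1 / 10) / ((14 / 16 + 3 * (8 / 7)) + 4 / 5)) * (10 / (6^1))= 196 / 4287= 0.05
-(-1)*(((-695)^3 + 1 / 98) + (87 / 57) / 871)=-544442783160359 / 1621802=-335702374.99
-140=-140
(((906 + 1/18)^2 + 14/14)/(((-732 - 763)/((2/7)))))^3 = -150541268232268930859081/38980977788339496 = -3861916.16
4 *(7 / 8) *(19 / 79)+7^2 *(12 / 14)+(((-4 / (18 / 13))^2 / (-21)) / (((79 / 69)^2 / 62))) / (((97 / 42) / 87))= -2416275427 / 3632262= -665.23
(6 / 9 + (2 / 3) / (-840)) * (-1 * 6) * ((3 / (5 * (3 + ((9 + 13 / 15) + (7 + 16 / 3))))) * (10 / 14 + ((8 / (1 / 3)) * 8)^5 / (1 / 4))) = -99279483833.01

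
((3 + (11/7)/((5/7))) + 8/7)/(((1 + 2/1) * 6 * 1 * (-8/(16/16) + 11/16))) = -0.05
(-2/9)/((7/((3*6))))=-0.57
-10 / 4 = -5 / 2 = -2.50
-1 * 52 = -52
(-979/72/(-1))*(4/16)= 979/288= 3.40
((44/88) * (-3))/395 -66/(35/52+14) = -2713569/602770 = -4.50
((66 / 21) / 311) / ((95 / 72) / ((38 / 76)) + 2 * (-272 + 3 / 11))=-8712 / 466232851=-0.00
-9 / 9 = -1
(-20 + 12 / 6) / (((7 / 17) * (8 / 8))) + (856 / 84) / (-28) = -12959 / 294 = -44.08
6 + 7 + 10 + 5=28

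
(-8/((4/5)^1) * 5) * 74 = -3700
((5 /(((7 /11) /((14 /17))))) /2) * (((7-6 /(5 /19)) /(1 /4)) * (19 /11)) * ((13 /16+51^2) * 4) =-62485129 /17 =-3675595.82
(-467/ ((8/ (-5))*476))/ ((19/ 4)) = 2335/ 18088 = 0.13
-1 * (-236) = 236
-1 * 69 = -69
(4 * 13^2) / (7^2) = 13.80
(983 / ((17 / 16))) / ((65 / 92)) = 1446976 / 1105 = 1309.48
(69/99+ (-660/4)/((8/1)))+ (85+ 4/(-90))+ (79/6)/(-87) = 7450381/114840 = 64.88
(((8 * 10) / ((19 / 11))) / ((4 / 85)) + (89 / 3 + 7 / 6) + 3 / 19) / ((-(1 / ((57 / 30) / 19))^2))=-115733 / 11400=-10.15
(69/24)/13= 23/104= 0.22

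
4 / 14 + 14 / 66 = 115 / 231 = 0.50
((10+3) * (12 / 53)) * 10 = 1560 / 53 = 29.43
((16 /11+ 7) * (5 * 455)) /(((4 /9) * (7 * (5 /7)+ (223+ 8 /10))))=732375 /3872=189.15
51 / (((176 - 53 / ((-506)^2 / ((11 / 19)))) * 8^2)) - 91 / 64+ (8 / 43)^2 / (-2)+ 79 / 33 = 17151577880443 / 17879535225024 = 0.96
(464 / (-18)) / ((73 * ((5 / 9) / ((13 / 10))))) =-1508 / 1825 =-0.83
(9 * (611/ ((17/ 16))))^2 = 7741184256/ 289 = 26786104.69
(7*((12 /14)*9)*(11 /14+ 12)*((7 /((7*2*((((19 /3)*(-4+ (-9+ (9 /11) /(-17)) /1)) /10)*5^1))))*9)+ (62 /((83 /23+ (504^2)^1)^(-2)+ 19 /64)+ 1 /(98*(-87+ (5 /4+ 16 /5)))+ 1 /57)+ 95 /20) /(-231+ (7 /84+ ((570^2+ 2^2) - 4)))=0.00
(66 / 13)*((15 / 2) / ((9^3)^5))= 55 / 297398301914493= 0.00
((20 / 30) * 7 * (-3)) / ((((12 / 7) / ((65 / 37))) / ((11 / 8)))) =-35035 / 1776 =-19.73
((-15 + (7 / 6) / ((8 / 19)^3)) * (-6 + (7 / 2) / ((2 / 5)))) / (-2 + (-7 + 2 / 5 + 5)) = -106315 / 221184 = -0.48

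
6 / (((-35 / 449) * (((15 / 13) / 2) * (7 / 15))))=-70044 / 245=-285.89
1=1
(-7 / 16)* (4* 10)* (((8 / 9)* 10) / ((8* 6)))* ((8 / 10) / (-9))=70 / 243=0.29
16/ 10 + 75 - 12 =323/ 5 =64.60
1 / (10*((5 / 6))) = 3 / 25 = 0.12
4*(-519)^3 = -559193436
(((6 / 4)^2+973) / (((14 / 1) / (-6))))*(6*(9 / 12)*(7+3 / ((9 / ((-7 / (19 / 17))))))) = -175545 / 19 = -9239.21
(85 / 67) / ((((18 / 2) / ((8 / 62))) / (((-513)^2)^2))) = 2616410407860 / 2077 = 1259706503.54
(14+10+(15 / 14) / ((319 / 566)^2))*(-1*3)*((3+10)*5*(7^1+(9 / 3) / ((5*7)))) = -188589666096 / 4986289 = -37821.65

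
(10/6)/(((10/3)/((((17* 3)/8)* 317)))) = 16167/16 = 1010.44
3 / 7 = 0.43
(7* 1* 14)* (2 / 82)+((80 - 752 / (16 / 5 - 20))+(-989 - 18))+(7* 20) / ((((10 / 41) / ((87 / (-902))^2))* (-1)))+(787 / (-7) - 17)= -30201071 / 29766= -1014.62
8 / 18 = 4 / 9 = 0.44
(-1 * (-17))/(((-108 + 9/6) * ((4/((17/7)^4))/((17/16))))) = -24137569/16365216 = -1.47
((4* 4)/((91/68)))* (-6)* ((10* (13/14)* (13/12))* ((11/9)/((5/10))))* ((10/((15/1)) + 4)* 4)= -6223360/189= -32927.83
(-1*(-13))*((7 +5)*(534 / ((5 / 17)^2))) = 24074856 / 25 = 962994.24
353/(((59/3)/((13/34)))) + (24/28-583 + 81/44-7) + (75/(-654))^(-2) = -97388413949/193077500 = -504.40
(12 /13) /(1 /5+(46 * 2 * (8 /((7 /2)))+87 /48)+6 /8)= 2240 /516997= 0.00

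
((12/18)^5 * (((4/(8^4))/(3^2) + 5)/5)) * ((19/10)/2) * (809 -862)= -46403567/6998400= -6.63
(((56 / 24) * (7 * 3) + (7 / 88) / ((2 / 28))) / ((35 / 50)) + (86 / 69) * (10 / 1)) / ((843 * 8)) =127595 / 10237392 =0.01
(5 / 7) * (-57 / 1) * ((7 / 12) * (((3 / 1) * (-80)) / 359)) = 5700 / 359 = 15.88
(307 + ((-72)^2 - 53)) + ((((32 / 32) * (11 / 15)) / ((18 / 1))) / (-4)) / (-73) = 428731931 / 78840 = 5438.00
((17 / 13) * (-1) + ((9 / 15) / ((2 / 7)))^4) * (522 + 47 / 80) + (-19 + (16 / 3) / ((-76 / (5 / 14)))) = 39259055385229 / 4149600000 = 9460.93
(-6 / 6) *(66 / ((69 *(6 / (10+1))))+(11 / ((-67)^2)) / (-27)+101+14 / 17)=-4908555595 / 47390373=-103.58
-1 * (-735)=735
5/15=1/3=0.33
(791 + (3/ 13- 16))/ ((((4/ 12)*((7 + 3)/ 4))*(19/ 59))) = 3567612/ 1235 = 2888.75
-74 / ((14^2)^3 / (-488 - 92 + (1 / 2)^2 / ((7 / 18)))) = 300107 / 52706752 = 0.01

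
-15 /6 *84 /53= -210 /53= -3.96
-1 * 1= -1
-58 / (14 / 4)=-116 / 7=-16.57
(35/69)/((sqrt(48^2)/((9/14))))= 5/736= 0.01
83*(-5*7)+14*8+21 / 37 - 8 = -103616 / 37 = -2800.43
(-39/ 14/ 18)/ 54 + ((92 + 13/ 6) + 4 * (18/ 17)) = 7587751/ 77112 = 98.40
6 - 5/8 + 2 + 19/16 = 137/16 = 8.56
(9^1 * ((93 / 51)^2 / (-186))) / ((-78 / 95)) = 2945 / 15028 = 0.20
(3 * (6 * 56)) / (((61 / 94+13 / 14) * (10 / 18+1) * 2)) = 35532 / 173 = 205.39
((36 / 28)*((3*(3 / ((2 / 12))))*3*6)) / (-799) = -8748 / 5593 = -1.56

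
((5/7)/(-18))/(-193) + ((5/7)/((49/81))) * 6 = 8442065/1191582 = 7.08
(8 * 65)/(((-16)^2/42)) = 1365/16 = 85.31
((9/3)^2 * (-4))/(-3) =12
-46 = -46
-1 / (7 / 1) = -0.14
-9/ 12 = -3/ 4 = -0.75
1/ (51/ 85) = 5/ 3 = 1.67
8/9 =0.89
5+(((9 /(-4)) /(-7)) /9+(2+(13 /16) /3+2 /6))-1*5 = 887 /336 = 2.64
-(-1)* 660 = 660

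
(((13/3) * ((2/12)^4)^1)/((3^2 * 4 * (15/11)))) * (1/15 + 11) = 11869/15746400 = 0.00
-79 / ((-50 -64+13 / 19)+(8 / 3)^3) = 40527 / 48403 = 0.84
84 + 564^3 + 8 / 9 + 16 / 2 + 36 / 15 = 8073280768 / 45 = 179406239.29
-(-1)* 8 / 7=8 / 7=1.14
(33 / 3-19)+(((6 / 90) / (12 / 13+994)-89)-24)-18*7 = -47920457 / 194010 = -247.00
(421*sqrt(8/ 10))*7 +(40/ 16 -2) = 1/ 2 +5894*sqrt(5)/ 5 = 2636.38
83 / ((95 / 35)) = 30.58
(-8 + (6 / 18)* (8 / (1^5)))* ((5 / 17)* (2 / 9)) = -160 / 459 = -0.35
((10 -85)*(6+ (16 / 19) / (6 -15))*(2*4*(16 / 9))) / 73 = -3232000 / 37449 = -86.30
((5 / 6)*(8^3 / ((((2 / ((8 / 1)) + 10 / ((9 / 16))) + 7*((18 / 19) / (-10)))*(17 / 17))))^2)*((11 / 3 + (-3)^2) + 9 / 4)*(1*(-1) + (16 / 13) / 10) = -434497742438400 / 45848604997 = -9476.79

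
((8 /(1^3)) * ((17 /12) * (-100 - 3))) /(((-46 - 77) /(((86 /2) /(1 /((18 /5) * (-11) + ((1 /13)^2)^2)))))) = -851574822778 /52695045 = -16160.43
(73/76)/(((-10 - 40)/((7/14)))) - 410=-410.01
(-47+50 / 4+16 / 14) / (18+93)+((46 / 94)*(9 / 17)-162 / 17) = -9.57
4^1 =4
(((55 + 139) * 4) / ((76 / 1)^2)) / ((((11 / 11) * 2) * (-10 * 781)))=-97 / 11277640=-0.00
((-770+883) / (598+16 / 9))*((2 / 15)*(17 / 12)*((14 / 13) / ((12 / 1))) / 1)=13447 / 4210440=0.00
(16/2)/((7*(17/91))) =104/17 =6.12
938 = 938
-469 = -469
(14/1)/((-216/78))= -91/18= -5.06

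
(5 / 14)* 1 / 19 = 5 / 266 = 0.02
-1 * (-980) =980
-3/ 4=-0.75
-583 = -583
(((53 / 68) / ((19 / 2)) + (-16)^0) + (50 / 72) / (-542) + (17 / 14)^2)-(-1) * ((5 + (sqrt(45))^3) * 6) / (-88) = 7522079627 / 3396980664-405 * sqrt(5) / 44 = -18.37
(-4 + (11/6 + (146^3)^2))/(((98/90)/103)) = 12826224253245405/14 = 916158875231814.64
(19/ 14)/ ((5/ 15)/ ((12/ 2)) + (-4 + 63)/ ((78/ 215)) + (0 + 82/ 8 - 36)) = 4446/ 448595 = 0.01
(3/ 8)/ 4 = 0.09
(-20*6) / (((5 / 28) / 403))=-270816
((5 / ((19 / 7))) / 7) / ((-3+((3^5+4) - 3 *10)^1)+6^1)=1 / 836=0.00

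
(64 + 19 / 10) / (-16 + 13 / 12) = -3954 / 895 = -4.42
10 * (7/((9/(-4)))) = -280/9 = -31.11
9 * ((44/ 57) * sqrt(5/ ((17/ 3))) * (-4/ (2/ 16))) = -4224 * sqrt(255)/ 323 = -208.83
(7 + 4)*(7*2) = 154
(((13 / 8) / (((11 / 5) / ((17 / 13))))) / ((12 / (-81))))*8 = -52.16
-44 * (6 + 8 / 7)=-2200 / 7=-314.29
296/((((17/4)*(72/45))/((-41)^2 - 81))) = 1184000/17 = 69647.06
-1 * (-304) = 304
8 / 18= 4 / 9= 0.44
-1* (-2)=2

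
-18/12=-3/2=-1.50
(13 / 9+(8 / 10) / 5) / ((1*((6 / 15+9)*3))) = 361 / 6345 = 0.06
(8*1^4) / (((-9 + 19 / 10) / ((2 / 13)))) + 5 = 4455 / 923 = 4.83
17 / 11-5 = -38 / 11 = -3.45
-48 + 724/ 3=580/ 3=193.33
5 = 5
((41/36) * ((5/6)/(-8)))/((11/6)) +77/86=113153/136224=0.83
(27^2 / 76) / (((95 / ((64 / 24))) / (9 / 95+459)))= 21196404 / 171475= 123.61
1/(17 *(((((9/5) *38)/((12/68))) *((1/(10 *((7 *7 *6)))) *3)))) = 2450/16473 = 0.15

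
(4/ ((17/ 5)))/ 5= 4/ 17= 0.24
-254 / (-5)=254 / 5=50.80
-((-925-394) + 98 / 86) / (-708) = -14167 / 7611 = -1.86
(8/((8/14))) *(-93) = -1302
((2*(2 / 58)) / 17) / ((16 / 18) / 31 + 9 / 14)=7812 / 1293139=0.01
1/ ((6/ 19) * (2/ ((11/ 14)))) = 209/ 168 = 1.24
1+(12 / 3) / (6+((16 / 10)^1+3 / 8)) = 479 / 319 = 1.50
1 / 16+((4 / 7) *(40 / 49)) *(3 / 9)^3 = 11821 / 148176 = 0.08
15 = 15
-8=-8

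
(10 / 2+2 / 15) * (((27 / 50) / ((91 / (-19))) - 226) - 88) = -15721343 / 9750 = -1612.45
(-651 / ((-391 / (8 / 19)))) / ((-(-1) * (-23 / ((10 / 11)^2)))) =-520800 / 20674907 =-0.03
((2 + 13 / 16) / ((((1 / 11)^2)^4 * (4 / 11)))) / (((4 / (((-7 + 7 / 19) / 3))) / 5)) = -4581127812.49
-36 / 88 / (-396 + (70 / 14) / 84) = 378 / 365849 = 0.00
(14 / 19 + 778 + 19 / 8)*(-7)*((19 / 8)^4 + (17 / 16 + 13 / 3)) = -203469.78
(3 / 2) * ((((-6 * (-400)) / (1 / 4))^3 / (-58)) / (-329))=663552000000 / 9541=69547426.89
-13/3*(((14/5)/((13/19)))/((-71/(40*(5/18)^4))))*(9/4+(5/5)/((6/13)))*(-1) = -4405625/16769916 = -0.26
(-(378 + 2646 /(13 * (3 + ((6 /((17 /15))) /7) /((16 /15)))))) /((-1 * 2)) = 3311721 /15301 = 216.44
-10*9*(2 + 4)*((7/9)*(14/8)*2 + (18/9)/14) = -1547.14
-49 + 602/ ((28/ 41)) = 1665/ 2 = 832.50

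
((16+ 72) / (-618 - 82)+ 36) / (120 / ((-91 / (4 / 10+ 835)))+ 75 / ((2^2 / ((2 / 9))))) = -489684 / 14980325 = -0.03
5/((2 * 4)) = 5/8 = 0.62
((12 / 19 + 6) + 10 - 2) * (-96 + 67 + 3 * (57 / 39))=-88960 / 247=-360.16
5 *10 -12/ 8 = 97/ 2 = 48.50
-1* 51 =-51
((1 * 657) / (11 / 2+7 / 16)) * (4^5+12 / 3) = 10806336 / 95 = 113750.91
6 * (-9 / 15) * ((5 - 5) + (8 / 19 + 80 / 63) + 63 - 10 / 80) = -618283 / 2660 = -232.44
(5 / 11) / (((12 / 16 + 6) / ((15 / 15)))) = 20 / 297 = 0.07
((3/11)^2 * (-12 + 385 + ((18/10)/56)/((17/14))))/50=0.55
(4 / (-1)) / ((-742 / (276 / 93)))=184 / 11501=0.02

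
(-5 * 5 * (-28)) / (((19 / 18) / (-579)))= -7295400 / 19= -383968.42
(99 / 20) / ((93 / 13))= 429 / 620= 0.69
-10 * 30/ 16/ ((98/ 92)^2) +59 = 101984/ 2401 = 42.48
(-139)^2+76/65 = 1255941/65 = 19322.17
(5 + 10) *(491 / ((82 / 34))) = 125205 / 41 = 3053.78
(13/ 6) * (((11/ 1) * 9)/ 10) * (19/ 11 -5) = -70.20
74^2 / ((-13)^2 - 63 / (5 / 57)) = -13690 / 1373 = -9.97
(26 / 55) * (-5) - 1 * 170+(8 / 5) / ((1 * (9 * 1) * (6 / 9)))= -28396 / 165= -172.10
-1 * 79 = -79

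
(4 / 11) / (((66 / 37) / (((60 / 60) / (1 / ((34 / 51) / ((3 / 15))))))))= 740 / 1089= 0.68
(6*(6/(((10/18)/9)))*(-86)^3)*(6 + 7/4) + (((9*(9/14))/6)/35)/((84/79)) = -78885771736761/27440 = -2874845908.77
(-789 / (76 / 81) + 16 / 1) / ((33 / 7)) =-438851 / 2508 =-174.98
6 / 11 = 0.55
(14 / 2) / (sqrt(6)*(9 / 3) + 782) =0.01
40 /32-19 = -71 /4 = -17.75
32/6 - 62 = -170/3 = -56.67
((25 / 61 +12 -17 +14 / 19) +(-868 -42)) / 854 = -75654 / 70699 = -1.07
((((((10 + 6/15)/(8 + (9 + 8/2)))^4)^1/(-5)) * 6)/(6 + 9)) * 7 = -14623232/434109375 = -0.03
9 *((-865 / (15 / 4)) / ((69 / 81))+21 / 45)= -279777 / 115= -2432.84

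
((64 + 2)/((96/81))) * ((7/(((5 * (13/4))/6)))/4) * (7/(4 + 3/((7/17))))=916839/41080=22.32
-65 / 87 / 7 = -65 / 609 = -0.11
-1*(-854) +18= 872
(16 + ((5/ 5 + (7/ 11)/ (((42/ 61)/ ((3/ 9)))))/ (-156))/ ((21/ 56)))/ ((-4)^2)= 185069/ 185328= 1.00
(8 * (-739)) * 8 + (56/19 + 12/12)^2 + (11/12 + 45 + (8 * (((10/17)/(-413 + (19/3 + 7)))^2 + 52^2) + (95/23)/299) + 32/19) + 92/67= -21228963325634389476439/829274829991911732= -25599.43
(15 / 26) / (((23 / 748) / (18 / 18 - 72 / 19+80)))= 8229870 / 5681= 1448.67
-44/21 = -2.10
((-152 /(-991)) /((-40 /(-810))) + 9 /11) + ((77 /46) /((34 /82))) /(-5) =132843613 /42622910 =3.12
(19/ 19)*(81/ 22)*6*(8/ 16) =243/ 22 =11.05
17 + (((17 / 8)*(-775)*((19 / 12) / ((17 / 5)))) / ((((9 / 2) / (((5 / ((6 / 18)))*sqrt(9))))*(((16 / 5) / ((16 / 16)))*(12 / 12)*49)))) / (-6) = 5679089 / 225792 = 25.15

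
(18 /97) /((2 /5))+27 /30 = 1323 /970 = 1.36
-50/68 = -25/34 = -0.74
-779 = -779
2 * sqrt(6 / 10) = 2 * sqrt(15) / 5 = 1.55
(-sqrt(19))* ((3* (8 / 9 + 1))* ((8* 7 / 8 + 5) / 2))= -34* sqrt(19)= -148.20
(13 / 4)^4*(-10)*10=-714025 / 64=-11156.64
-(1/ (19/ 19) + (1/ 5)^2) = -26/ 25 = -1.04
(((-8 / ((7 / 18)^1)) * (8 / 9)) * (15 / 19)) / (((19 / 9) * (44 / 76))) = -17280 / 1463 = -11.81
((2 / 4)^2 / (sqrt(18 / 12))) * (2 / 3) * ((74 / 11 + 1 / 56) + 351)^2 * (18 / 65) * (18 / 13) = 437070398769 * sqrt(6) / 160320160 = 6677.88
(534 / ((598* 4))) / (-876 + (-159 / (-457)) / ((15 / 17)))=-610095 / 2392907764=-0.00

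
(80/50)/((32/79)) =79/20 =3.95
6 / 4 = 3 / 2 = 1.50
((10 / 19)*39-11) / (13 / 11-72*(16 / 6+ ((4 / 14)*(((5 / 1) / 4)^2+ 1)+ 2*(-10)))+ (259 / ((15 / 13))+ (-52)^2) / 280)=8362200 / 1059439943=0.01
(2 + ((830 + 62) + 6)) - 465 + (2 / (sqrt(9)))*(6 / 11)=4789 / 11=435.36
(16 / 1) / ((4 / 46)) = 184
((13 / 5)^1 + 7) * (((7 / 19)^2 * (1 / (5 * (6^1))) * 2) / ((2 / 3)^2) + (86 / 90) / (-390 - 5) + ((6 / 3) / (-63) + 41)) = 9818636468 / 24954125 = 393.47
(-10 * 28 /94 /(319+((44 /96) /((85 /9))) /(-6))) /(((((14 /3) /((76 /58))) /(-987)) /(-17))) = -553492800 /12581041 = -43.99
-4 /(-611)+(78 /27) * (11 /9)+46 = 2451656 /49491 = 49.54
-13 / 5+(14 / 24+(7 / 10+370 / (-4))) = -5629 / 60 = -93.82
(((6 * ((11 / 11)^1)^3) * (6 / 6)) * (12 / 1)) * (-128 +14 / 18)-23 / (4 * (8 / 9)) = -293327 / 32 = -9166.47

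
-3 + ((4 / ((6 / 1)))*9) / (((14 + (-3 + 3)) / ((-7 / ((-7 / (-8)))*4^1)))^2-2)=-2925 / 463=-6.32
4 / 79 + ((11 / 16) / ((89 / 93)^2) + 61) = 618763709 / 10012144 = 61.80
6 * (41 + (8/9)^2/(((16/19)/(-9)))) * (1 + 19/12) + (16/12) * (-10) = 8843/18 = 491.28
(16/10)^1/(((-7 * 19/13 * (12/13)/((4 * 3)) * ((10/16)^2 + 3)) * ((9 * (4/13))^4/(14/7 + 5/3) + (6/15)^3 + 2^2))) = -169903676800/5696114236337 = -0.03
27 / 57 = 9 / 19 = 0.47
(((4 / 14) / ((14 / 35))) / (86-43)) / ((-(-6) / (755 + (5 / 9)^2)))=21850 / 10449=2.09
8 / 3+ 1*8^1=32 / 3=10.67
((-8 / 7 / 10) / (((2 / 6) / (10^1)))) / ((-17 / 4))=96 / 119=0.81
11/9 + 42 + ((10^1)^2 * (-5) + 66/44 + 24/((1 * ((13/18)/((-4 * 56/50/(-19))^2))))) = -23939417231/52796250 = -453.43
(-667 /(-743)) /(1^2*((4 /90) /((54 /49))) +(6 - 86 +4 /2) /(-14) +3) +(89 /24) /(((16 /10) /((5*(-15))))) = -605054421185 /3482851136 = -173.72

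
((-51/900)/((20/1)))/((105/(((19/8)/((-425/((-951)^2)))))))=1909291/14000000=0.14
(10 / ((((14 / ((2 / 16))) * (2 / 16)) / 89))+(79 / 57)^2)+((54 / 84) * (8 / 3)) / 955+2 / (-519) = 246078685994 / 3757484745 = 65.49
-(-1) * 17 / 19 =17 / 19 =0.89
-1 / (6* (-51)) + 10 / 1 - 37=-8261 / 306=-27.00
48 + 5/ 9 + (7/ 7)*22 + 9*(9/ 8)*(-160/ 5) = -2281/ 9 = -253.44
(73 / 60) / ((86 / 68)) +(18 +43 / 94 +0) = 588701 / 30315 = 19.42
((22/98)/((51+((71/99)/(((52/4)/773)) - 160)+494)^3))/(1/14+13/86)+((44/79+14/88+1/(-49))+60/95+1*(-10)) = -78376452129642833353398359/9037066067697541419183176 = -8.67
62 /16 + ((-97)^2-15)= 75183 /8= 9397.88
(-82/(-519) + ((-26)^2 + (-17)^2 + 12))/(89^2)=507145/4110999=0.12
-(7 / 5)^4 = -2401 / 625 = -3.84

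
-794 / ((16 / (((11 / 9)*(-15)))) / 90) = 81881.25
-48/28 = -12/7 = -1.71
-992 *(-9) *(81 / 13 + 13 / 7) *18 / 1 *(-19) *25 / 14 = -28091059200 / 637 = -44098994.03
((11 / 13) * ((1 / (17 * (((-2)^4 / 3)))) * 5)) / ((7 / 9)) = 0.06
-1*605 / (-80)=121 / 16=7.56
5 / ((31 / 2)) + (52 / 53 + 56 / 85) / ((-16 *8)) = 1384343 / 4468960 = 0.31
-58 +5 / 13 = -749 / 13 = -57.62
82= 82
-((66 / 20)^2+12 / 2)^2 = -2852721 / 10000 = -285.27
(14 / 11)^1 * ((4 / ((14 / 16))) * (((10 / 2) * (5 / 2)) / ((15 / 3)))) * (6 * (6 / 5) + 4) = 1792 / 11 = 162.91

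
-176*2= -352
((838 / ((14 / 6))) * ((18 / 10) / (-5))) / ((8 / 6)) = -96.97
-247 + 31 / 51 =-12566 / 51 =-246.39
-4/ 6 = -2/ 3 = -0.67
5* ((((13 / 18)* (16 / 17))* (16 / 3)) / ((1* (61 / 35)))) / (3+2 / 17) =291200 / 87291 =3.34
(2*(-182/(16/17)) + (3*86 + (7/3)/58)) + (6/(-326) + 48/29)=-7208089/56724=-127.07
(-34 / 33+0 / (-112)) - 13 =-463 / 33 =-14.03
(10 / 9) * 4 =40 / 9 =4.44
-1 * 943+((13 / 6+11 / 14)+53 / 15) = -32778 / 35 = -936.51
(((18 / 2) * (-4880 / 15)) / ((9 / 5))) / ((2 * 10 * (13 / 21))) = -1708 / 13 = -131.38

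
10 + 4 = 14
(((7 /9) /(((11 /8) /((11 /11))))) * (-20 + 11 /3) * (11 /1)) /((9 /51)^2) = -793016 /243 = -3263.44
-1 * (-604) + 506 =1110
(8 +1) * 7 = 63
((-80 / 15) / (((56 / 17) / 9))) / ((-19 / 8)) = 816 / 133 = 6.14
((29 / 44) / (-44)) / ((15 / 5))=-29 / 5808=-0.00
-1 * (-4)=4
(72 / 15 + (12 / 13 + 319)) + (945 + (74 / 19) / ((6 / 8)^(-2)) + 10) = 12665309 / 9880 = 1281.91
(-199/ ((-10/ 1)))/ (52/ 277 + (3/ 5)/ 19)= 90.74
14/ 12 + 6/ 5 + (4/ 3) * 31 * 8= 9991/ 30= 333.03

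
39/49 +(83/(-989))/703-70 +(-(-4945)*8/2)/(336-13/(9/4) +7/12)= -3818106469136/405716800447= -9.41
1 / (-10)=-1 / 10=-0.10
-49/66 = -0.74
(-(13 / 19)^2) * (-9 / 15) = 507 / 1805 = 0.28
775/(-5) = -155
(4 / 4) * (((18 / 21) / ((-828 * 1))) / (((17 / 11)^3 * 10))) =-0.00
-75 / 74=-1.01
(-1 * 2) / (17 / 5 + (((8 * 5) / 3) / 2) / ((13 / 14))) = -390 / 2063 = -0.19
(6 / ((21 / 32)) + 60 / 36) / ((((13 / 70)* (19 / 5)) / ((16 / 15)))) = 36320 / 2223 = 16.34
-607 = -607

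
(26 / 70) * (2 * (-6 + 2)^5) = -26624 / 35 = -760.69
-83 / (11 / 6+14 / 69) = -11454 / 281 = -40.76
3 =3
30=30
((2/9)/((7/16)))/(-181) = -0.00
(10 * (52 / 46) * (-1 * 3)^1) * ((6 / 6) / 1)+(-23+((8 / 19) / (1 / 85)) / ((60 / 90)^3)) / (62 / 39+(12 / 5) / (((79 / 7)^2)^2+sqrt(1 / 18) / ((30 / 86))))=18914351846597298 * sqrt(2) / 112209485084072303184347+71215008632768234711022663 / 2580818156933662973239981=27.59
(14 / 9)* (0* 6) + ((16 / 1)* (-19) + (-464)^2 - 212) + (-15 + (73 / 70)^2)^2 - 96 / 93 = 214972.52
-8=-8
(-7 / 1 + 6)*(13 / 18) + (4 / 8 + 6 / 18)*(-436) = -6553 / 18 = -364.06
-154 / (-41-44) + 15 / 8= 2507 / 680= 3.69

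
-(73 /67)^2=-5329 /4489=-1.19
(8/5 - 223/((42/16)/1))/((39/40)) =-70016/819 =-85.49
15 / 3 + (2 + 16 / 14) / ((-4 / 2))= 24 / 7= 3.43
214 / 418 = 107 / 209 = 0.51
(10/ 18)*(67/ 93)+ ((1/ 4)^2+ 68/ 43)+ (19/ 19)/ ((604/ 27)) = 181633205/ 86954256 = 2.09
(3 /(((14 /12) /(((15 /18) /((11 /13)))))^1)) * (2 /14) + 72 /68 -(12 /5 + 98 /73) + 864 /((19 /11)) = 31638536873 /63545405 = 497.89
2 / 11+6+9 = 167 / 11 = 15.18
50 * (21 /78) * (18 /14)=225 /13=17.31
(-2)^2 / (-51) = -0.08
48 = 48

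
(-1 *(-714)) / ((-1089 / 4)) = -952 / 363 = -2.62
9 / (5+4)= 1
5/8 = 0.62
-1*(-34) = 34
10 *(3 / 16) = 15 / 8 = 1.88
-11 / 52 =-0.21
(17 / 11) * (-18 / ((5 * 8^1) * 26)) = -153 / 5720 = -0.03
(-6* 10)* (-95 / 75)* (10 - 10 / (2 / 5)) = -1140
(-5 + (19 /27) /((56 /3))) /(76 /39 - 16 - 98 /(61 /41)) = 1983293 /31941840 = 0.06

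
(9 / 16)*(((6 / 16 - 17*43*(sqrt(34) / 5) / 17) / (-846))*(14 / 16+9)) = -237 / 96256+3397*sqrt(34) / 60160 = 0.33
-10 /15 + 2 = 4 /3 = 1.33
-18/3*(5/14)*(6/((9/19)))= -190/7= -27.14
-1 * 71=-71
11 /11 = 1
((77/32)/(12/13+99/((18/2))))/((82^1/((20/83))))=1001/1687888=0.00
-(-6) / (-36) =-1 / 6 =-0.17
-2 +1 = -1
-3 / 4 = -0.75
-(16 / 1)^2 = -256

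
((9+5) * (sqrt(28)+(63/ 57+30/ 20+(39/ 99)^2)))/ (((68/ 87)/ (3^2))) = 69567897/ 156332+5481 * sqrt(7)/ 17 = 1298.02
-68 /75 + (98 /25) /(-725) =-49594 /54375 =-0.91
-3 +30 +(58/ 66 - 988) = -31684/ 33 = -960.12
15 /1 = 15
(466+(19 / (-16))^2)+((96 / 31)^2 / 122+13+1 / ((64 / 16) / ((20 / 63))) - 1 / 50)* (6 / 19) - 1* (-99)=85409591482387 / 149694585600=570.56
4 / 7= 0.57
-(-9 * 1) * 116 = 1044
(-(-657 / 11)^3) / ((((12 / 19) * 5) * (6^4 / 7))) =155217783 / 425920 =364.43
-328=-328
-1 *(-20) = 20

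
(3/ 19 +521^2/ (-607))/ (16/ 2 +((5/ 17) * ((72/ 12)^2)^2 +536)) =-43822243/ 90695512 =-0.48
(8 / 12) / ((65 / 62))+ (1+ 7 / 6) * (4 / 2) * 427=120313 / 65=1850.97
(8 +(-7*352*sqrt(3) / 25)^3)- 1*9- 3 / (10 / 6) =-44879020032*sqrt(3) / 15625- 14 / 5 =-4974898.34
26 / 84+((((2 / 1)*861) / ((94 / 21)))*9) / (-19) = -6823009 / 37506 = -181.92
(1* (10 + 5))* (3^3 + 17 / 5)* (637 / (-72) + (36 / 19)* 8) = 8633 / 3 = 2877.67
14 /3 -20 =-46 /3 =-15.33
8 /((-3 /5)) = -40 /3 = -13.33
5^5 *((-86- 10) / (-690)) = 10000 / 23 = 434.78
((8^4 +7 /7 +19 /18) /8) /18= 73765 /2592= 28.46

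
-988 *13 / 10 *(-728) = 4675216 / 5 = 935043.20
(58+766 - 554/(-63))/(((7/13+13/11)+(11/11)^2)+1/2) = 15005276/58023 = 258.61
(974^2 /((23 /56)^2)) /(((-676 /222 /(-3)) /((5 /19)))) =2476727406720 /1698619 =1458082.95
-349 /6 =-58.17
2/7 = 0.29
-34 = -34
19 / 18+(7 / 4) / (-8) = 241 / 288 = 0.84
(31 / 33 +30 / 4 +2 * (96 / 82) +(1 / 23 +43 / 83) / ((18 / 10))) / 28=171908491 / 433923336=0.40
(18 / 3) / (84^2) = 1 / 1176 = 0.00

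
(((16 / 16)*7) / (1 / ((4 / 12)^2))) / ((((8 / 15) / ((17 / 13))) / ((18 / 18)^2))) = 595 / 312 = 1.91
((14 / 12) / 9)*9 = 1.17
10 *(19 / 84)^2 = 1805 / 3528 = 0.51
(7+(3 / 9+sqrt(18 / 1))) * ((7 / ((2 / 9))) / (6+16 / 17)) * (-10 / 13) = -40.41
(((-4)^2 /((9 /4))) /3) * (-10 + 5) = -11.85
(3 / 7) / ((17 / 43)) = 129 / 119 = 1.08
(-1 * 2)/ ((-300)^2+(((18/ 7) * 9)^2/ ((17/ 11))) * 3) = -833/ 37918026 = -0.00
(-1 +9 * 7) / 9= 62 / 9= 6.89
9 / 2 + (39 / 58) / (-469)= 61185 / 13601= 4.50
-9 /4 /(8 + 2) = -0.22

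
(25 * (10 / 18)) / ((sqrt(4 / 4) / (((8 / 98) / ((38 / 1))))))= 250 / 8379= 0.03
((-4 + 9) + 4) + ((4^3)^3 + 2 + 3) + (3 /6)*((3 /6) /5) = 5243161 /20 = 262158.05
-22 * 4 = -88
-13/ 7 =-1.86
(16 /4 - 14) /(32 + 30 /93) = -155 /501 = -0.31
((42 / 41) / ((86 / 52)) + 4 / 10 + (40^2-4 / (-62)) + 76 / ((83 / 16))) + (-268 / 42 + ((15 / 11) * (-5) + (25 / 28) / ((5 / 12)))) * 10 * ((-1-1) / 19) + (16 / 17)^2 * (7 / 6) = 15615899533795676 / 9589683452965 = 1628.41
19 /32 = 0.59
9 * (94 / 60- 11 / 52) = 3171 / 260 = 12.20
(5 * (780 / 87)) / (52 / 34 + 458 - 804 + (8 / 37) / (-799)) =-9607975 / 73831042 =-0.13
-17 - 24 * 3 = -89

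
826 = 826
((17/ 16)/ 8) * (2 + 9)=187/ 128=1.46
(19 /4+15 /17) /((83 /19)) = 7277 /5644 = 1.29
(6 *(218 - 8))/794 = 630/397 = 1.59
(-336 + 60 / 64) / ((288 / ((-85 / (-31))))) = -151895 / 47616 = -3.19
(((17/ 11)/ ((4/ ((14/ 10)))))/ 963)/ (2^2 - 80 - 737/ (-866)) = -7361/ 984831210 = -0.00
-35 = -35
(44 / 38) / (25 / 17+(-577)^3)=-187 / 31024155092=-0.00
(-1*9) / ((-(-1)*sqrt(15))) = -3*sqrt(15) / 5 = -2.32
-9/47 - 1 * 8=-385/47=-8.19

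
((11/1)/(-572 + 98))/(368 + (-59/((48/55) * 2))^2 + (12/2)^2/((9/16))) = -16896/1146395623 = -0.00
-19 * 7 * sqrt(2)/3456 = -133 * sqrt(2)/3456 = -0.05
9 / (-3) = -3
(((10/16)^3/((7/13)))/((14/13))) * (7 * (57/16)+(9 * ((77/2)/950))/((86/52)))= 10.59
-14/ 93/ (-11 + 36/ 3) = -14/ 93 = -0.15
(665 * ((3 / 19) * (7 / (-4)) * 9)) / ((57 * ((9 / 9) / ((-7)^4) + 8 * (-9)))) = 5294205 / 13138196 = 0.40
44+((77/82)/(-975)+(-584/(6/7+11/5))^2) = 33442872730627/915347550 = 36535.71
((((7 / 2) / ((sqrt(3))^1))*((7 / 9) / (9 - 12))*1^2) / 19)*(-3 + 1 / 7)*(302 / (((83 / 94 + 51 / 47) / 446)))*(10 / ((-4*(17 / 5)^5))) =-1384802125000*sqrt(3) / 80850917151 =-29.67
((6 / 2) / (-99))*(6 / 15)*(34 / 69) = -68 / 11385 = -0.01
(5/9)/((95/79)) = 79/171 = 0.46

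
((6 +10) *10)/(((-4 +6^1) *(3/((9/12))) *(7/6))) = 120/7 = 17.14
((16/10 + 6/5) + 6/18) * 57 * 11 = 9823/5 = 1964.60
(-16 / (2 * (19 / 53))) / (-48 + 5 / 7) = 2968 / 6289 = 0.47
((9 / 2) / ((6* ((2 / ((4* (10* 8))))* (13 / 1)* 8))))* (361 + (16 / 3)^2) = 17525 / 39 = 449.36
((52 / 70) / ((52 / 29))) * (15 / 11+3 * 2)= 2349 / 770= 3.05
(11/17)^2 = 121/289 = 0.42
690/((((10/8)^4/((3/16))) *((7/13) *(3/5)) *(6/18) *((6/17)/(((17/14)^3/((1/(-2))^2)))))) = 599346696/60025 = 9984.95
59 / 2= 29.50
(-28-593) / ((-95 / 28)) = 17388 / 95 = 183.03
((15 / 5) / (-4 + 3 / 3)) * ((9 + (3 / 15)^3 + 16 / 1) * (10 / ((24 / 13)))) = -6773 / 50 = -135.46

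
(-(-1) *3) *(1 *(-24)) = -72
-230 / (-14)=115 / 7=16.43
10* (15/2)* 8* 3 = 1800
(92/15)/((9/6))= 184/45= 4.09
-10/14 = -5/7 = -0.71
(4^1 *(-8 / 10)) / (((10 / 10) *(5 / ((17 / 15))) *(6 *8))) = -17 / 1125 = -0.02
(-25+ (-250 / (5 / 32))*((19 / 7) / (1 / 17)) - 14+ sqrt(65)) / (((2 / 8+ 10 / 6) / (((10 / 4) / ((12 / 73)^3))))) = -1005750936205 / 46368+ 1945085*sqrt(65) / 6624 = -21688258.36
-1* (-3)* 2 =6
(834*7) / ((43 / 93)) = 542934 / 43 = 12626.37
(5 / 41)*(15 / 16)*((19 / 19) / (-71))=-75 / 46576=-0.00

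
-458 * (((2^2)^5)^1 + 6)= -471740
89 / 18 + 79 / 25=3647 / 450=8.10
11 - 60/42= 67/7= 9.57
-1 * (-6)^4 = -1296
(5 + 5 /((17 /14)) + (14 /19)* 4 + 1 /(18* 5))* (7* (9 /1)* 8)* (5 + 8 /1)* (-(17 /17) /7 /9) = -18254756 /14535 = -1255.92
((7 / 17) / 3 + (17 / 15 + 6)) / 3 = 206 / 85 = 2.42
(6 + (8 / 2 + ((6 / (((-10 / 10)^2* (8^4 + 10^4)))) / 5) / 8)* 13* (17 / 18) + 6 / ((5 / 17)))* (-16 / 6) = -383186327 / 1902960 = -201.36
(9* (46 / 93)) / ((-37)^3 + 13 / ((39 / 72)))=-138 / 1569499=-0.00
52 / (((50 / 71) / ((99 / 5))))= 182754 / 125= 1462.03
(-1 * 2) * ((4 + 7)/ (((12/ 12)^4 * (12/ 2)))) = -11/ 3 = -3.67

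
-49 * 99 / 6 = -1617 / 2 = -808.50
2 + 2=4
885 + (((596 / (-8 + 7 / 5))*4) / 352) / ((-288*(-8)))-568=530246423 / 1672704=317.00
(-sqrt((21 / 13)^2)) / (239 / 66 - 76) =1386 / 62101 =0.02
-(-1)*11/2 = 11/2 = 5.50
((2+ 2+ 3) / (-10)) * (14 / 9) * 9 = -49 / 5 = -9.80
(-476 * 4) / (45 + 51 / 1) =-119 / 6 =-19.83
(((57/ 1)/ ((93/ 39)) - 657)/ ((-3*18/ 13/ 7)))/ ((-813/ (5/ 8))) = -1488305/ 1814616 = -0.82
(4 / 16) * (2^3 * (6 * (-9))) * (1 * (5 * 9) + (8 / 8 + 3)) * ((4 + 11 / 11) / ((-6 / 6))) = 26460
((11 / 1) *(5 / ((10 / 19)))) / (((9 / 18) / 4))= 836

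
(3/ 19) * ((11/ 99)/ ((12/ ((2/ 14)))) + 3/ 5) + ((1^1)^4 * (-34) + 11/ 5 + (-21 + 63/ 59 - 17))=-96947381/ 1412460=-68.64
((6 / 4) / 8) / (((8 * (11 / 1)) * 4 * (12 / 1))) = 1 / 22528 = 0.00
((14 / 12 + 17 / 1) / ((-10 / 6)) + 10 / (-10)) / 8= -119 / 80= -1.49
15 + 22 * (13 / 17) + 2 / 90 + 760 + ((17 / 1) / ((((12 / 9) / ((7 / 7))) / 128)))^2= 2038125122 / 765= 2664215.85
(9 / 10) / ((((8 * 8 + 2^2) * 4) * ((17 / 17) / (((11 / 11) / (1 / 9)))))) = 81 / 2720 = 0.03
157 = 157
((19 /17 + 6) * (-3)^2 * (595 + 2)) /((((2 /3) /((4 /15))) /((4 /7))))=5201064 /595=8741.28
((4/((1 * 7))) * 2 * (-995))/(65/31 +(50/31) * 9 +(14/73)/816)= -7349499840/107372839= -68.45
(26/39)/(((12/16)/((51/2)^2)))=578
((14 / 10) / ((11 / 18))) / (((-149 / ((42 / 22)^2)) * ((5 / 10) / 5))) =-111132 / 198319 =-0.56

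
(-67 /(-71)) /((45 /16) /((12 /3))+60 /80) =4288 /6603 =0.65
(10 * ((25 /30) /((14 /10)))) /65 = 25 /273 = 0.09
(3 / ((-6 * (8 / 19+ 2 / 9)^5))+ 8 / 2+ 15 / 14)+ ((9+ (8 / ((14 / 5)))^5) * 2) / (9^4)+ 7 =26968886769960848323 / 3551842170815400000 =7.59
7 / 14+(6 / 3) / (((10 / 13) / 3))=83 / 10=8.30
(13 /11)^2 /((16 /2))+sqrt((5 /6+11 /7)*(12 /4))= 2.86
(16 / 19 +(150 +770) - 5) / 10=17401 / 190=91.58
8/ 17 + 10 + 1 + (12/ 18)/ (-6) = 1738/ 153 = 11.36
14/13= 1.08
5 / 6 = 0.83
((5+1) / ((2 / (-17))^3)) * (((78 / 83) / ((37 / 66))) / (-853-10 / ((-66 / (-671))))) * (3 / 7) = 170721837 / 61567408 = 2.77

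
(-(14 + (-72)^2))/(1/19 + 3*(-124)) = 98762/7067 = 13.98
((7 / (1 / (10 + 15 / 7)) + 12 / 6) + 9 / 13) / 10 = 114 / 13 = 8.77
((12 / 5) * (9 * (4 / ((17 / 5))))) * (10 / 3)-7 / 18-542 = -140051 / 306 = -457.68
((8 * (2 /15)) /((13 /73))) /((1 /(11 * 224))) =2877952 /195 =14758.73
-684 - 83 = -767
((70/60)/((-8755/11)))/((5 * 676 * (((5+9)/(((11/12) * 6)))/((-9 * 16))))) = 363/14795950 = 0.00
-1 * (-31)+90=121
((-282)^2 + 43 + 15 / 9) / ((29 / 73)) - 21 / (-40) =697023347 / 3480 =200294.07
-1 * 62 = -62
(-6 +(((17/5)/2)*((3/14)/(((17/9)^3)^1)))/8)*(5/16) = -1939893/1035776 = -1.87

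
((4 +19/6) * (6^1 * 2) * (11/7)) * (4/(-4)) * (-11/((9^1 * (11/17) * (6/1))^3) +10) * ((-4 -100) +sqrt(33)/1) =213008657186/1515591 -8192640661 * sqrt(33)/6062364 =132781.78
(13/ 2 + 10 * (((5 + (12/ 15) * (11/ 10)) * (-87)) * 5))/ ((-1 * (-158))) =-51143/ 316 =-161.84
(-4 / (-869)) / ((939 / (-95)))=-380 / 815991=-0.00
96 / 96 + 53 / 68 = 121 / 68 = 1.78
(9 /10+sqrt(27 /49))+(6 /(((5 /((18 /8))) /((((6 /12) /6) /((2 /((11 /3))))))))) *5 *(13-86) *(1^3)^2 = -148.92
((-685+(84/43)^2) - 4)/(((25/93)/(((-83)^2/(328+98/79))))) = -4274831645341/80154150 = -53332.63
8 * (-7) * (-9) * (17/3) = 2856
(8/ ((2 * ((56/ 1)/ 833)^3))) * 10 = 8425795/ 64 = 131653.05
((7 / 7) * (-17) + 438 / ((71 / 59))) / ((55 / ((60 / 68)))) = 73905 / 13277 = 5.57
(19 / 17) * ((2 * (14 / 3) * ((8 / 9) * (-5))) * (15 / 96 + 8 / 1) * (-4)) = 77140 / 51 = 1512.55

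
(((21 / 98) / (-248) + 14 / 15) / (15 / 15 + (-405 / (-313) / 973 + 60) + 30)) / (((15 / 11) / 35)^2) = 12526971684689 / 1855753813440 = 6.75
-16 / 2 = -8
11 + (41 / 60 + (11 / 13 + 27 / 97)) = 969041 / 75660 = 12.81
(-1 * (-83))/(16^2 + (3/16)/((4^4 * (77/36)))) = 6544384/20185115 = 0.32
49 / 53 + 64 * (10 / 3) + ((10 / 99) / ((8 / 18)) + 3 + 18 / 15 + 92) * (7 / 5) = 349.26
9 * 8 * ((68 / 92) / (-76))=-306 / 437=-0.70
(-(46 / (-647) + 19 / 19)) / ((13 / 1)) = -601 / 8411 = -0.07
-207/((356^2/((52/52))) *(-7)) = 207/887152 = 0.00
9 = 9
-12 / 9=-4 / 3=-1.33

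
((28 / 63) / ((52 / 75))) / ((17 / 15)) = 0.57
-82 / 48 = -41 / 24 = -1.71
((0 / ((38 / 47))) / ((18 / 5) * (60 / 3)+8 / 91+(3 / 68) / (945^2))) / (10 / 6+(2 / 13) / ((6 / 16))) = 0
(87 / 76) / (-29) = -3 / 76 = -0.04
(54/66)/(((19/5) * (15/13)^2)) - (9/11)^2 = -5836/11495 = -0.51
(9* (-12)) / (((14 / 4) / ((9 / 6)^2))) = -486 / 7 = -69.43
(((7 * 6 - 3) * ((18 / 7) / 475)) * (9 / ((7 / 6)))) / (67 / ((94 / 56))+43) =197964 / 10078075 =0.02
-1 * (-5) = 5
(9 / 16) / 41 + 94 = 61673 / 656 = 94.01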